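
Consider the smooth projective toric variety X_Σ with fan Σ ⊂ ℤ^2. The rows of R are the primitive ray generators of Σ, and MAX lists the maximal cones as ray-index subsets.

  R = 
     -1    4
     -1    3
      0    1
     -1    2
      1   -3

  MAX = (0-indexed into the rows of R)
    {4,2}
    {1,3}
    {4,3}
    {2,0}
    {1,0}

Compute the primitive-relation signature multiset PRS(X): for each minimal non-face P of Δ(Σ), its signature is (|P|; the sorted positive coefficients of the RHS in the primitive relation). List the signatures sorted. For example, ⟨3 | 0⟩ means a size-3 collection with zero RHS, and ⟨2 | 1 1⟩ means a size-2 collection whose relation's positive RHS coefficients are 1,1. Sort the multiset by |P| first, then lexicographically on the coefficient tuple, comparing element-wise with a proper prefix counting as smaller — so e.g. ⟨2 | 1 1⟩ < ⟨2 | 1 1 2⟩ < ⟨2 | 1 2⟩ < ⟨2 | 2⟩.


5 minimal non-faces of Δ(Σ) (on 5 rays):

  P = {1,4}:  v_{1} + v_{4} = 0 — sig = ⟨2 | 0⟩
  P = {0,4}:  v_{0} + v_{4} = v_{2} — sig = ⟨2 | 1⟩
  P = {1,2}:  v_{1} + v_{2} = v_{0} — sig = ⟨2 | 1⟩
  P = {2,3}:  v_{2} + v_{3} = v_{1} — sig = ⟨2 | 1⟩
  P = {0,3}:  v_{0} + v_{3} = 2·v_{1} — sig = ⟨2 | 2⟩

Sorted signature multiset PRS(X):
{ ⟨2 | 0⟩,  ⟨2 | 1⟩ ×3,  ⟨2 | 2⟩ }


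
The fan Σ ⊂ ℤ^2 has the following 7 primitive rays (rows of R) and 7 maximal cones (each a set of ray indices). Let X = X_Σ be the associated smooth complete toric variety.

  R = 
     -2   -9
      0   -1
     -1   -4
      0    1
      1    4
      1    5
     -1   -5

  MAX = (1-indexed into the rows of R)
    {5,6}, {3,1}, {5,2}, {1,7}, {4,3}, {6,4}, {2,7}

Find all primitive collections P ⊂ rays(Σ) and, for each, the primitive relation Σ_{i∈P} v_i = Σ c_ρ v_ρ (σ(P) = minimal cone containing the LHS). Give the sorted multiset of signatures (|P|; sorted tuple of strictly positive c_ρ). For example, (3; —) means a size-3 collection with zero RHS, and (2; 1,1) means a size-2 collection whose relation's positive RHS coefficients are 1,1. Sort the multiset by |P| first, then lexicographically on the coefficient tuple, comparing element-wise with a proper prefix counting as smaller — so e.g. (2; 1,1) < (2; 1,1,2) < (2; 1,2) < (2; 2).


14 minimal non-faces of Δ(Σ) (on 7 rays):

  • {2,4}:  v_{2} + v_{4} = 0  ⇒ sig = (2; —)
  • {3,5}:  v_{3} + v_{5} = 0  ⇒ sig = (2; —)
  • {6,7}:  v_{6} + v_{7} = 0  ⇒ sig = (2; —)
  • {1,5}:  v_{1} + v_{5} = v_{7}  ⇒ sig = (2; 1)
  • {1,6}:  v_{1} + v_{6} = v_{3}  ⇒ sig = (2; 1)
  • {2,3}:  v_{2} + v_{3} = v_{7}  ⇒ sig = (2; 1)
  • {2,6}:  v_{2} + v_{6} = v_{5}  ⇒ sig = (2; 1)
  • {3,6}:  v_{3} + v_{6} = v_{4}  ⇒ sig = (2; 1)
  • {3,7}:  v_{3} + v_{7} = v_{1}  ⇒ sig = (2; 1)
  • {4,5}:  v_{4} + v_{5} = v_{6}  ⇒ sig = (2; 1)
  • {4,7}:  v_{4} + v_{7} = v_{3}  ⇒ sig = (2; 1)
  • {5,7}:  v_{5} + v_{7} = v_{2}  ⇒ sig = (2; 1)
  • {1,2}:  v_{1} + v_{2} = 2·v_{7}  ⇒ sig = (2; 2)
  • {1,4}:  v_{1} + v_{4} = 2·v_{3}  ⇒ sig = (2; 2)

Sorted signature multiset PRS(X):
{ (2; —) ×3,  (2; 1) ×9,  (2; 2) ×2 }


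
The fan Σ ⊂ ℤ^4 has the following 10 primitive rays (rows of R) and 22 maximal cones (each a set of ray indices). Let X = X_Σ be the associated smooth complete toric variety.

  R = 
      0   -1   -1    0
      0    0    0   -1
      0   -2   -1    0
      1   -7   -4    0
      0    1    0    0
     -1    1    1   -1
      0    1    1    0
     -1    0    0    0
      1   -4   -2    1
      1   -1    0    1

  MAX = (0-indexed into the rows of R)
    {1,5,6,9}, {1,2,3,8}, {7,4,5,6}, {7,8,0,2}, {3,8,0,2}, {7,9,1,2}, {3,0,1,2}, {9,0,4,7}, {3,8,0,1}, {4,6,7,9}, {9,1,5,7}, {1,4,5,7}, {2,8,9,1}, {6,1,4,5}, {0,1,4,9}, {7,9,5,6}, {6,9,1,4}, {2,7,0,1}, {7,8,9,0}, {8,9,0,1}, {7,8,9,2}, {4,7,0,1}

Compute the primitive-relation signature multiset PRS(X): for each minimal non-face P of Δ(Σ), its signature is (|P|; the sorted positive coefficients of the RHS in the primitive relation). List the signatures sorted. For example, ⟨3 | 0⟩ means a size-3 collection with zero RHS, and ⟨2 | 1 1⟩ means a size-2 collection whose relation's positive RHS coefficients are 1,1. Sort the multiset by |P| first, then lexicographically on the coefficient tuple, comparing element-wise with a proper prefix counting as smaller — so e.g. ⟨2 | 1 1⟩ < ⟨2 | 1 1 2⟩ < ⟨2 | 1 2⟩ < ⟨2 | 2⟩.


Δ(Σ) — 10 vertices, 20 min non-faces:

  • {0,6}:  v_{0} + v_{6} = 0  ⟹  sig = ⟨2 | 0⟩
  • {2,4}:  v_{2} + v_{4} = v_{0}  ⟹  sig = ⟨2 | 1⟩
  • {0,5}:  v_{0} + v_{5} = v_{1} + v_{7}  ⟹  sig = ⟨2 | 1 1⟩
  • {6,8}:  v_{6} + v_{8} = v_{2} + v_{9}  ⟹  sig = ⟨2 | 1 1⟩
  • {2,6}:  v_{2} + v_{6} = v_{1} + v_{7} + v_{9}  ⟹  sig = ⟨2 | 1 1 1⟩
  • {3,6}:  v_{3} + v_{6} = v_{1} + v_{2} + v_{8}  ⟹  sig = ⟨2 | 1 1 1⟩
  • {5,8}:  v_{5} + v_{8} = v_{1} + v_{2} + v_{7} + v_{9}  ⟹  sig = ⟨2 | 1 1 1 1⟩
  • {3,4}:  v_{3} + v_{4} = 2·v_{0} + v_{1} + v_{8}  ⟹  sig = ⟨2 | 1 1 2⟩
  • {3,9}:  v_{3} + v_{9} = v_{1} + 2·v_{8}  ⟹  sig = ⟨2 | 1 2⟩
  • {4,8}:  v_{4} + v_{8} = 2·v_{0} + v_{9}  ⟹  sig = ⟨2 | 1 2⟩
  • {2,5}:  v_{2} + v_{5} = 2·v_{1} + 2·v_{7} + v_{9}  ⟹  sig = ⟨2 | 1 2 2⟩
  • {3,5}:  v_{3} + v_{5} = v_{1} + 3·v_{2}  ⟹  sig = ⟨2 | 1 3⟩
  • {3,7}:  v_{3} + v_{7} = v_{0} + 3·v_{2}  ⟹  sig = ⟨2 | 1 3⟩
  • {0,2,9}:  v_{0} + v_{2} + v_{9} = v_{8}  ⟹  sig = ⟨3 | 1⟩
  • {1,6,7}:  v_{1} + v_{6} + v_{7} = v_{5}  ⟹  sig = ⟨3 | 1⟩
  • {4,5,9}:  v_{4} + v_{5} + v_{9} = v_{6}  ⟹  sig = ⟨3 | 1⟩
  • {1,7,8}:  v_{1} + v_{7} + v_{8} = 2·v_{2}  ⟹  sig = ⟨3 | 2⟩
  • {1,4,7,9}:  v_{1} + v_{4} + v_{7} + v_{9} = 0  ⟹  sig = ⟨4 | 0⟩
  • {0,1,2,8}:  v_{0} + v_{1} + v_{2} + v_{8} = v_{3}  ⟹  sig = ⟨4 | 1⟩
  • {0,1,7,9}:  v_{0} + v_{1} + v_{7} + v_{9} = v_{2}  ⟹  sig = ⟨4 | 1⟩

Sorted signature multiset PRS(X):
[⟨2 | 0⟩, ⟨2 | 1⟩, ⟨2 | 1 1⟩, ⟨2 | 1 1⟩, ⟨2 | 1 1 1⟩, ⟨2 | 1 1 1⟩, ⟨2 | 1 1 1 1⟩, ⟨2 | 1 1 2⟩, ⟨2 | 1 2⟩, ⟨2 | 1 2⟩, ⟨2 | 1 2 2⟩, ⟨2 | 1 3⟩, ⟨2 | 1 3⟩, ⟨3 | 1⟩, ⟨3 | 1⟩, ⟨3 | 1⟩, ⟨3 | 2⟩, ⟨4 | 0⟩, ⟨4 | 1⟩, ⟨4 | 1⟩]


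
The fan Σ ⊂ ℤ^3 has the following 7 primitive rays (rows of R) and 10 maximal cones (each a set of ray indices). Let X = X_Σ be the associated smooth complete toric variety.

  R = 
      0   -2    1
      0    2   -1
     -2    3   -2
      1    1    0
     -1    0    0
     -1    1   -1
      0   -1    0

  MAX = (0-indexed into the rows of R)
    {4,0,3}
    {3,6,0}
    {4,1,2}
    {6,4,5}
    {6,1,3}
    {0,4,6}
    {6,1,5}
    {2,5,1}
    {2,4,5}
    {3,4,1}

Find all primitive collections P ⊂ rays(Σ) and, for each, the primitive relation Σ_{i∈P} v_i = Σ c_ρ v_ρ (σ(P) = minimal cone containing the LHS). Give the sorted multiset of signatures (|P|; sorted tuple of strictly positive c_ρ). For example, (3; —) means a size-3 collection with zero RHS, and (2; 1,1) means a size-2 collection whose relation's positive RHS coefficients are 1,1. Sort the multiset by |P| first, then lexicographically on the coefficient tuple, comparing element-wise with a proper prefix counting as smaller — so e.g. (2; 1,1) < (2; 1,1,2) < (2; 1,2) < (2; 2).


9 collections generate NE(X_Σ); each relation:

  • {0,1}:  v_{0} + v_{1} = 0  ⟹  sig = (2; —)
  • {3,5}:  v_{3} + v_{5} = v_{1}  ⟹  sig = (2; 1)
  • {0,2}:  v_{0} + v_{2} = v_{4} + v_{5}  ⟹  sig = (2; 1,1)
  • {0,5}:  v_{0} + v_{5} = v_{4} + v_{6}  ⟹  sig = (2; 1,1)
  • {2,3}:  v_{2} + v_{3} = 2·v_{1} + v_{4}  ⟹  sig = (2; 1,2)
  • {2,6}:  v_{2} + v_{6} = 2·v_{5}  ⟹  sig = (2; 2)
  • {3,4,6}:  v_{3} + v_{4} + v_{6} = 0  ⟹  sig = (3; —)
  • {1,4,5}:  v_{1} + v_{4} + v_{5} = v_{2}  ⟹  sig = (3; 1)
  • {1,4,6}:  v_{1} + v_{4} + v_{6} = v_{5}  ⟹  sig = (3; 1)

Hence PRS(X_Σ) =
    (2; —)
    (2; 1)
    (2; 1,1)
    (2; 1,1)
    (2; 1,2)
    (2; 2)
    (3; —)
    (3; 1)
    (3; 1)


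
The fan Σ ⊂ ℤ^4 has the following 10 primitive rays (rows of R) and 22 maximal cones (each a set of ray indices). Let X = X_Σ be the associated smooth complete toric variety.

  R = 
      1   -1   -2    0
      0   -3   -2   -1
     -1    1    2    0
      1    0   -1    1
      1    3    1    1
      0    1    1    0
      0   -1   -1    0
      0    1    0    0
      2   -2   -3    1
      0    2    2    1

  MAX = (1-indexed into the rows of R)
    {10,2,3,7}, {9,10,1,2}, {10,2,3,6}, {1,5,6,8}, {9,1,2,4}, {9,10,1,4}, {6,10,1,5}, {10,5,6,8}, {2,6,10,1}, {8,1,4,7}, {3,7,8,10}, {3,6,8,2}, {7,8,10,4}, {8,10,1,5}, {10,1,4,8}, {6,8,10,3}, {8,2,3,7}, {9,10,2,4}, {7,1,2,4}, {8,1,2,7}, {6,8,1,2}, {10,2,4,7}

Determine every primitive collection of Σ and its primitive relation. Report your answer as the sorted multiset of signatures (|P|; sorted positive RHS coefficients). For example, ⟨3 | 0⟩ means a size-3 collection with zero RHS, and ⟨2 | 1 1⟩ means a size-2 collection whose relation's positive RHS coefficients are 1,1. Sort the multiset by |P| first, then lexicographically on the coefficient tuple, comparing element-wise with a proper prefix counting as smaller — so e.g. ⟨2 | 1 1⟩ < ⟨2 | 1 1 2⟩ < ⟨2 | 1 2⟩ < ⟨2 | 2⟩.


Σ has 18 primitive collections:

  {1,3}:  v_{1} + v_{3} = 0  so sig = ⟨2 | 0⟩
  {6,7}:  v_{6} + v_{7} = 0  so sig = ⟨2 | 0⟩
  {2,5}:  v_{2} + v_{5} = v_{1} + v_{6}  so sig = ⟨2 | 1 1⟩
  {3,4}:  v_{3} + v_{4} = v_{7} + v_{10}  so sig = ⟨2 | 1 1⟩
  {4,6}:  v_{4} + v_{6} = v_{1} + v_{10}  so sig = ⟨2 | 1 1⟩
  {8,9}:  v_{8} + v_{9} = v_{1} + v_{4}  so sig = ⟨2 | 1 1⟩
  {3,5}:  v_{3} + v_{5} = v_{6} + v_{8} + v_{10}  so sig = ⟨2 | 1 1 1⟩
  {3,9}:  v_{3} + v_{9} = v_{2} + v_{4} + v_{10}  so sig = ⟨2 | 1 1 1⟩
  {5,7}:  v_{5} + v_{7} = v_{1} + v_{8} + v_{10}  so sig = ⟨2 | 1 1 1⟩
  {7,9}:  v_{7} + v_{9} = v_{2} + 2·v_{4}  so sig = ⟨2 | 1 2⟩
  {4,5}:  v_{4} + v_{5} = 2·v_{1} + v_{8} + 2·v_{10}  so sig = ⟨2 | 1 2 2⟩
  {6,9}:  v_{6} + v_{9} = 2·v_{1} + v_{2} + 2·v_{10}  so sig = ⟨2 | 1 2 2⟩
  {5,9}:  v_{5} + v_{9} = 3·v_{1} + 2·v_{10}  so sig = ⟨2 | 2 3⟩
  {2,8,10}:  v_{2} + v_{8} + v_{10} = 0  so sig = ⟨3 | 0⟩
  {1,7,10}:  v_{1} + v_{7} + v_{10} = v_{4}  so sig = ⟨3 | 1⟩
  {2,4,8}:  v_{2} + v_{4} + v_{8} = v_{1} + v_{7}  so sig = ⟨3 | 1 1⟩
  {1,2,4,10}:  v_{1} + v_{2} + v_{4} + v_{10} = v_{9}  so sig = ⟨4 | 1⟩
  {1,6,8,10}:  v_{1} + v_{6} + v_{8} + v_{10} = v_{5}  so sig = ⟨4 | 1⟩

Sorted signature multiset PRS(X):
    ⟨2 | 0⟩
    ⟨2 | 0⟩
    ⟨2 | 1 1⟩
    ⟨2 | 1 1⟩
    ⟨2 | 1 1⟩
    ⟨2 | 1 1⟩
    ⟨2 | 1 1 1⟩
    ⟨2 | 1 1 1⟩
    ⟨2 | 1 1 1⟩
    ⟨2 | 1 2⟩
    ⟨2 | 1 2 2⟩
    ⟨2 | 1 2 2⟩
    ⟨2 | 2 3⟩
    ⟨3 | 0⟩
    ⟨3 | 1⟩
    ⟨3 | 1 1⟩
    ⟨4 | 1⟩
    ⟨4 | 1⟩


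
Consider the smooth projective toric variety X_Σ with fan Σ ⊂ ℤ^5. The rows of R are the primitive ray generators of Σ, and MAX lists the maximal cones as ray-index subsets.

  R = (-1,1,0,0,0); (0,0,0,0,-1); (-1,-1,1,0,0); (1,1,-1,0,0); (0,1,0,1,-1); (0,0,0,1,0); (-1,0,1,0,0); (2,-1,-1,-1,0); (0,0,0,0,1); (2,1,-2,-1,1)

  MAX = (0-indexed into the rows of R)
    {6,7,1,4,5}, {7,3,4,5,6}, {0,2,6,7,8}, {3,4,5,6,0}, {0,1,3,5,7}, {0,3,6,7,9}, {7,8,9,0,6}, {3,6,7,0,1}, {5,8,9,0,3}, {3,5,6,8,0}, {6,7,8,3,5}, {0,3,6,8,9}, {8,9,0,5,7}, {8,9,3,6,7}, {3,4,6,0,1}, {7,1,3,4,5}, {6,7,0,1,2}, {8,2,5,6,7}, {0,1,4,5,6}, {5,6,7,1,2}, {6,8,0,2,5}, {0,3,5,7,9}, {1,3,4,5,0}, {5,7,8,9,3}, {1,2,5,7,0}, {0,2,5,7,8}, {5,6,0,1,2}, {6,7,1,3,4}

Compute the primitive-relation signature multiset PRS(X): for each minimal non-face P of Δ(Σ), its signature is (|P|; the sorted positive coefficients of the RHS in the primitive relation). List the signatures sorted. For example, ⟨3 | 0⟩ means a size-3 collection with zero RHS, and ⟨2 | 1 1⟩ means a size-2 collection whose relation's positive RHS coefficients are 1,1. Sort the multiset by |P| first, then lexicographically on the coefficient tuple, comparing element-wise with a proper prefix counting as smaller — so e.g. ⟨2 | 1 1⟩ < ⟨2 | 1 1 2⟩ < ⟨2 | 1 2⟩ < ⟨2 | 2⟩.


The 12 primitive collections of Σ (r=10, n=5):

  P={1,8}:  v_{1} + v_{8} = 0  so sig = ⟨2 | 0⟩
  P={2,3}:  v_{2} + v_{3} = 0  so sig = ⟨2 | 0⟩
  P={1,9}:  v_{1} + v_{9} = v_{0} + v_{3} + v_{7}  so sig = ⟨2 | 1 1 1⟩
  P={2,4}:  v_{2} + v_{4} = v_{1} + v_{5} + v_{6}  so sig = ⟨2 | 1 1 1⟩
  P={2,9}:  v_{2} + v_{9} = v_{0} + v_{7} + v_{8}  so sig = ⟨2 | 1 1 1⟩
  P={4,8}:  v_{4} + v_{8} = v_{3} + v_{5} + v_{6}  so sig = ⟨2 | 1 1 1⟩
  P={4,9}:  v_{4} + v_{9} = 2·v_{3}  so sig = ⟨2 | 2⟩
  P={0,4,7}:  v_{0} + v_{4} + v_{7} = v_{1} + v_{3}  so sig = ⟨3 | 1 1⟩
  P={5,6,9}:  v_{5} + v_{6} + v_{9} = v_{3} + v_{8}  so sig = ⟨3 | 1 1⟩
  P={0,5,6,7}:  v_{0} + v_{5} + v_{6} + v_{7} = 0  so sig = ⟨4 | 0⟩
  P={0,3,7,8}:  v_{0} + v_{3} + v_{7} + v_{8} = v_{9}  so sig = ⟨4 | 1⟩
  P={1,3,5,6}:  v_{1} + v_{3} + v_{5} + v_{6} = v_{4}  so sig = ⟨4 | 1⟩

Sorted signature multiset PRS(X):
    ⟨2 | 0⟩
    ⟨2 | 0⟩
    ⟨2 | 1 1 1⟩
    ⟨2 | 1 1 1⟩
    ⟨2 | 1 1 1⟩
    ⟨2 | 1 1 1⟩
    ⟨2 | 2⟩
    ⟨3 | 1 1⟩
    ⟨3 | 1 1⟩
    ⟨4 | 0⟩
    ⟨4 | 1⟩
    ⟨4 | 1⟩


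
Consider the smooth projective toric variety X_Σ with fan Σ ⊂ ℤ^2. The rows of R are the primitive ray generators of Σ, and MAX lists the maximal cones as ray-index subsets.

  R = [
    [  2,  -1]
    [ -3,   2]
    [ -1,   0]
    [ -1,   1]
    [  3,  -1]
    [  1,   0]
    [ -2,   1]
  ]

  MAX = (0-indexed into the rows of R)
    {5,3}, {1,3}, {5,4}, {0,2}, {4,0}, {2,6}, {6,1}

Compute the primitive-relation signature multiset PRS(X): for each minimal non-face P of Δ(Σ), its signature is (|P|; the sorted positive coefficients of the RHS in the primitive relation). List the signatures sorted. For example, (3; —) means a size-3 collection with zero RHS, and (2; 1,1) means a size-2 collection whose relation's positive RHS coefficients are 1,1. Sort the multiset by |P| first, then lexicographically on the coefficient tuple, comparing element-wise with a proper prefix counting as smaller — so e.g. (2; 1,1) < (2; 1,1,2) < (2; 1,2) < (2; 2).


14 minimal non-faces of Δ(Σ) (on 7 rays):

  {0,6}:  v_{0} + v_{6} = 0 ; sig = (2; —)
  {2,5}:  v_{2} + v_{5} = 0 ; sig = (2; —)
  {0,1}:  v_{0} + v_{1} = v_{3} ; sig = (2; 1)
  {0,3}:  v_{0} + v_{3} = v_{5} ; sig = (2; 1)
  {0,5}:  v_{0} + v_{5} = v_{4} ; sig = (2; 1)
  {2,3}:  v_{2} + v_{3} = v_{6} ; sig = (2; 1)
  {2,4}:  v_{2} + v_{4} = v_{0} ; sig = (2; 1)
  {3,6}:  v_{3} + v_{6} = v_{1} ; sig = (2; 1)
  {4,6}:  v_{4} + v_{6} = v_{5} ; sig = (2; 1)
  {5,6}:  v_{5} + v_{6} = v_{3} ; sig = (2; 1)
  {1,4}:  v_{1} + v_{4} = v_{3} + v_{5} ; sig = (2; 1,1)
  {1,2}:  v_{1} + v_{2} = 2·v_{6} ; sig = (2; 2)
  {1,5}:  v_{1} + v_{5} = 2·v_{3} ; sig = (2; 2)
  {3,4}:  v_{3} + v_{4} = 2·v_{5} ; sig = (2; 2)

Hence PRS(X_Σ) =
    (2; —)
    (2; —)
    (2; 1)
    (2; 1)
    (2; 1)
    (2; 1)
    (2; 1)
    (2; 1)
    (2; 1)
    (2; 1)
    (2; 1,1)
    (2; 2)
    (2; 2)
    (2; 2)


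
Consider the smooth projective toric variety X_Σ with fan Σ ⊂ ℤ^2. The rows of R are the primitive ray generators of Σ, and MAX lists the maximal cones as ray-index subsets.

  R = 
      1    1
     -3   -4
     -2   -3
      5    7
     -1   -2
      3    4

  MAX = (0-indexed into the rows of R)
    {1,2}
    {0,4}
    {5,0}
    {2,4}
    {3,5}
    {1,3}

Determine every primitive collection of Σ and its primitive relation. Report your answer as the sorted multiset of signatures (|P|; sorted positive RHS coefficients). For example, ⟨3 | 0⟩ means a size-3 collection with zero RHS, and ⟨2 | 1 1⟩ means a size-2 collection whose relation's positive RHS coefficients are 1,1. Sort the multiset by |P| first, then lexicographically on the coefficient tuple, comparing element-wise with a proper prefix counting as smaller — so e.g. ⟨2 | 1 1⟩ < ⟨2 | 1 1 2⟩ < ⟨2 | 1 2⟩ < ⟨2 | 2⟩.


Primitive collections (9):

  {1,5}:  v_{1} + v_{5} = 0  ⟹  sig = ⟨2 | 0⟩
  {0,1}:  v_{0} + v_{1} = v_{2}  ⟹  sig = ⟨2 | 1⟩
  {0,2}:  v_{0} + v_{2} = v_{4}  ⟹  sig = ⟨2 | 1⟩
  {2,3}:  v_{2} + v_{3} = v_{5}  ⟹  sig = ⟨2 | 1⟩
  {2,5}:  v_{2} + v_{5} = v_{0}  ⟹  sig = ⟨2 | 1⟩
  {3,4}:  v_{3} + v_{4} = v_{0} + v_{5}  ⟹  sig = ⟨2 | 1 1⟩
  {0,3}:  v_{0} + v_{3} = 2·v_{5}  ⟹  sig = ⟨2 | 2⟩
  {1,4}:  v_{1} + v_{4} = 2·v_{2}  ⟹  sig = ⟨2 | 2⟩
  {4,5}:  v_{4} + v_{5} = 2·v_{0}  ⟹  sig = ⟨2 | 2⟩

Signatures (|P|; sorted positive RHS coefficients), sorted:
    |P|=2: 9 collections, coeffs (), (1), (1), (1), (1), (1,1), (2), (2), (2)


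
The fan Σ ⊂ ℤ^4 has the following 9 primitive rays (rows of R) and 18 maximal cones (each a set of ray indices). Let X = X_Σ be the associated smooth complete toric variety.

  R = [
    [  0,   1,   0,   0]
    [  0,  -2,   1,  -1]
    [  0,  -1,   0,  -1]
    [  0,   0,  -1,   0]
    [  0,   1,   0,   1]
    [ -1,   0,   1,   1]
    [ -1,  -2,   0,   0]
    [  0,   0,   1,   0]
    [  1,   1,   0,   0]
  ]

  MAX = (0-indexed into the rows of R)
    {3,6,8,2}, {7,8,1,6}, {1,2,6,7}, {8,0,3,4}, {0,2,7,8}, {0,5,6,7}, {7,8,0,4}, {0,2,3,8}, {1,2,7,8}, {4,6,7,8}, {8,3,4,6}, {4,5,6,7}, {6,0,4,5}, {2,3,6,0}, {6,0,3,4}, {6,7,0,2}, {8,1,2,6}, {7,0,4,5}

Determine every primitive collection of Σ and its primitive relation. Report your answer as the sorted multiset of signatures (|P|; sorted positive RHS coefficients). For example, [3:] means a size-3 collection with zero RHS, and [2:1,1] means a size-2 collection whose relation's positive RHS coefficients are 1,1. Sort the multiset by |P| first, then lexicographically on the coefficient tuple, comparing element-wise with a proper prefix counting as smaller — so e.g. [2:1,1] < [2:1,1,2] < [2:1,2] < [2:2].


|primitive collections| = 12. Relations:

  P = {2,4}:  v_{2} + v_{4} = 0  so sig = [2:]
  P = {3,7}:  v_{3} + v_{7} = 0  so sig = [2:]
  P = {0,1}:  v_{0} + v_{1} = v_{2} + v_{7}  so sig = [2:1,1]
  P = {5,8}:  v_{5} + v_{8} = v_{4} + v_{7}  so sig = [2:1,1]
  P = {1,3}:  v_{1} + v_{3} = v_{2} + v_{6} + v_{8}  so sig = [2:1,1,1]
  P = {1,4}:  v_{1} + v_{4} = v_{6} + v_{7} + v_{8}  so sig = [2:1,1,1]
  P = {2,5}:  v_{2} + v_{5} = v_{0} + v_{6} + v_{7}  so sig = [2:1,1,1]
  P = {3,5}:  v_{3} + v_{5} = v_{0} + v_{4} + v_{6}  so sig = [2:1,1,1]
  P = {1,5}:  v_{1} + v_{5} = v_{6} + 2·v_{7}  so sig = [2:1,2]
  P = {0,6,8}:  v_{0} + v_{6} + v_{8} = 0  so sig = [3:]
  P = {0,4,6,7}:  v_{0} + v_{4} + v_{6} + v_{7} = v_{5}  so sig = [4:1]
  P = {2,6,7,8}:  v_{2} + v_{6} + v_{7} + v_{8} = v_{1}  so sig = [4:1]

Hence PRS(X_Σ) =
    [2:]
    [2:]
    [2:1,1]
    [2:1,1]
    [2:1,1,1]
    [2:1,1,1]
    [2:1,1,1]
    [2:1,1,1]
    [2:1,2]
    [3:]
    [4:1]
    [4:1]


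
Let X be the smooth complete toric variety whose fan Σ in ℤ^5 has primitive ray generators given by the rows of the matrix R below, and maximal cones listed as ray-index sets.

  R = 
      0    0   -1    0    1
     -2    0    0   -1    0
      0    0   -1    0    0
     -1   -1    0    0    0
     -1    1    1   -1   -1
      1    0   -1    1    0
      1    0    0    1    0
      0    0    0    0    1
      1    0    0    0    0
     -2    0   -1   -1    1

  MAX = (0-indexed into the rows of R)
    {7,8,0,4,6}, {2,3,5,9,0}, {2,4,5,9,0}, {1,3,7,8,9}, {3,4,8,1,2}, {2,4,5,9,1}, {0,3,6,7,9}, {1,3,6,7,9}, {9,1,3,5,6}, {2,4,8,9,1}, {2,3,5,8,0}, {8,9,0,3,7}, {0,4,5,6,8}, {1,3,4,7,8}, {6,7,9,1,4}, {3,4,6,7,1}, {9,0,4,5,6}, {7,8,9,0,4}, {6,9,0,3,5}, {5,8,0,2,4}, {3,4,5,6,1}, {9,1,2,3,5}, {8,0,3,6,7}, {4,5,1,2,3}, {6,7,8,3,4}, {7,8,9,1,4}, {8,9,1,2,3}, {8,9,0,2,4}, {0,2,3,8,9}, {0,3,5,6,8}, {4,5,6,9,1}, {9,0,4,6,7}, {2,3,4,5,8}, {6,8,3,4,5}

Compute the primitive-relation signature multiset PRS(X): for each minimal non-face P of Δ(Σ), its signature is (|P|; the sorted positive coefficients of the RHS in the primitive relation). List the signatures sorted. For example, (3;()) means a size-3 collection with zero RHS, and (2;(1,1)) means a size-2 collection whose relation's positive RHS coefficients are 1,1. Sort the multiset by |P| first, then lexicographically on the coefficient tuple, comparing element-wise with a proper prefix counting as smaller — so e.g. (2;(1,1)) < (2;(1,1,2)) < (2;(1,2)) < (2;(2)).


|primitive collections| = 10. Relations:

  • {0,1}:  v_{0} + v_{1} = v_{9}  ⟹  sig = (2;(1))
  • {2,6}:  v_{2} + v_{6} = v_{5}  ⟹  sig = (2;(1))
  • {2,7}:  v_{2} + v_{7} = v_{0}  ⟹  sig = (2;(1))
  • {5,7}:  v_{5} + v_{7} = v_{0} + v_{6}  ⟹  sig = (2;(1,1))
  • {1,6,8}:  v_{1} + v_{6} + v_{8} = 0  ⟹  sig = (3;())
  • {0,3,4}:  v_{0} + v_{3} + v_{4} = v_{1}  ⟹  sig = (3;(1))
  • {1,5,8}:  v_{1} + v_{5} + v_{8} = v_{2}  ⟹  sig = (3;(1))
  • {6,8,9}:  v_{6} + v_{8} + v_{9} = v_{0}  ⟹  sig = (3;(1))
  • {5,8,9}:  v_{5} + v_{8} + v_{9} = v_{0} + v_{2}  ⟹  sig = (3;(1,1))
  • {3,4,9}:  v_{3} + v_{4} + v_{9} = 2·v_{1}  ⟹  sig = (3;(2))

so the primitive-relation signature multiset is
    |P|=2: 4 collections, coeffs (1), (1), (1), (1,1)
    |P|=3: 6 collections, coeffs (), (1), (1), (1), (1,1), (2)


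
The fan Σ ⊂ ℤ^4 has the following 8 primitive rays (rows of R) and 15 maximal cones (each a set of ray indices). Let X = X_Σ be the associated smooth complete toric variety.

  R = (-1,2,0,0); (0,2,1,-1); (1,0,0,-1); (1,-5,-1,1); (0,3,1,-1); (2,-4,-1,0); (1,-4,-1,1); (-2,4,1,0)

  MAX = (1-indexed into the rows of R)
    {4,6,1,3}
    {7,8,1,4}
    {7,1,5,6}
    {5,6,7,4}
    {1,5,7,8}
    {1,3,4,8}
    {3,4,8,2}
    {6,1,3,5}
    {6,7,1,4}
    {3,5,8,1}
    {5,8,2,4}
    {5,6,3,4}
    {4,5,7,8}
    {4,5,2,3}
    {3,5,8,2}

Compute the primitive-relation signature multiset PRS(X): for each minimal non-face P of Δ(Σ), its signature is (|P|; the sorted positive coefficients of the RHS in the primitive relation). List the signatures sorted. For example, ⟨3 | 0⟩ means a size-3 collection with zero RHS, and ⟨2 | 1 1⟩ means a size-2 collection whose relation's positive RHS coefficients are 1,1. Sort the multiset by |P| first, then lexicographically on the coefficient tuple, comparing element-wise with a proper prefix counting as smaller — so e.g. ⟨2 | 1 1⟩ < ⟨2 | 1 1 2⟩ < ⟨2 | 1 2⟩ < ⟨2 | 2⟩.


Σ has 7 primitive collections:

  P={6,8}:  v_{6} + v_{8} = 0  ⇒ sig = ⟨2 | 0⟩
  P={3,7}:  v_{3} + v_{7} = v_{6}  ⇒ sig = ⟨2 | 1⟩
  P={1,2}:  v_{1} + v_{2} = v_{3} + v_{8}  ⇒ sig = ⟨2 | 1 1⟩
  P={2,7}:  v_{2} + v_{7} = v_{4} + v_{5}  ⇒ sig = ⟨2 | 1 1⟩
  P={2,6}:  v_{2} + v_{6} = v_{3} + v_{4} + v_{5}  ⇒ sig = ⟨2 | 1 1 1⟩
  P={1,4,5}:  v_{1} + v_{4} + v_{5} = 0  ⇒ sig = ⟨3 | 0⟩
  P={3,4,5,8}:  v_{3} + v_{4} + v_{5} + v_{8} = v_{2}  ⇒ sig = ⟨4 | 1⟩

Hence PRS(X_Σ) =
{ ⟨2 | 0⟩,  ⟨2 | 1⟩,  ⟨2 | 1 1⟩ ×2,  ⟨2 | 1 1 1⟩,  ⟨3 | 0⟩,  ⟨4 | 1⟩ }


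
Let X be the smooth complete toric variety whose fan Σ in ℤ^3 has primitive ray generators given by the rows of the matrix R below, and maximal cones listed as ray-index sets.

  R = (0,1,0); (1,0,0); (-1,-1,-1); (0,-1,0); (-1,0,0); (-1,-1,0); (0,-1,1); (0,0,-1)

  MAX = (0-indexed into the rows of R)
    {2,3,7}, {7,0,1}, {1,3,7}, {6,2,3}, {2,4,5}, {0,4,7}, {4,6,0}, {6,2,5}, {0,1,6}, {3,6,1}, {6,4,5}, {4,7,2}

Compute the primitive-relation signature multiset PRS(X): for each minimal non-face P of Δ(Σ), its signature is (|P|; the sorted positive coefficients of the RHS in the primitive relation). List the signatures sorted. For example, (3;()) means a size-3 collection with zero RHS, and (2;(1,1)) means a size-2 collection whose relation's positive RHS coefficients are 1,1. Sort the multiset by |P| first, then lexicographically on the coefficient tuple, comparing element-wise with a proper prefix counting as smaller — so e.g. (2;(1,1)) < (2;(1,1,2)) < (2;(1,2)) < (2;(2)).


|primitive collections| = 11. Relations:

  {0,3}:  v_{0} + v_{3} = 0  so sig = (2;())
  {1,4}:  v_{1} + v_{4} = 0  so sig = (2;())
  {0,5}:  v_{0} + v_{5} = v_{4}  so sig = (2;(1))
  {1,5}:  v_{1} + v_{5} = v_{3}  so sig = (2;(1))
  {3,4}:  v_{3} + v_{4} = v_{5}  so sig = (2;(1))
  {5,7}:  v_{5} + v_{7} = v_{2}  so sig = (2;(1))
  {6,7}:  v_{6} + v_{7} = v_{3}  so sig = (2;(1))
  {0,2}:  v_{0} + v_{2} = v_{4} + v_{7}  so sig = (2;(1,1))
  {1,2}:  v_{1} + v_{2} = v_{3} + v_{7}  so sig = (2;(1,1))
  {3,5}:  v_{3} + v_{5} = v_{2} + v_{6}  so sig = (2;(1,1))
  {2,4,6}:  v_{2} + v_{4} + v_{6} = 2·v_{5}  so sig = (3;(2))

so the primitive-relation signature multiset is
    (2;())
    (2;())
    (2;(1))
    (2;(1))
    (2;(1))
    (2;(1))
    (2;(1))
    (2;(1,1))
    (2;(1,1))
    (2;(1,1))
    (3;(2))


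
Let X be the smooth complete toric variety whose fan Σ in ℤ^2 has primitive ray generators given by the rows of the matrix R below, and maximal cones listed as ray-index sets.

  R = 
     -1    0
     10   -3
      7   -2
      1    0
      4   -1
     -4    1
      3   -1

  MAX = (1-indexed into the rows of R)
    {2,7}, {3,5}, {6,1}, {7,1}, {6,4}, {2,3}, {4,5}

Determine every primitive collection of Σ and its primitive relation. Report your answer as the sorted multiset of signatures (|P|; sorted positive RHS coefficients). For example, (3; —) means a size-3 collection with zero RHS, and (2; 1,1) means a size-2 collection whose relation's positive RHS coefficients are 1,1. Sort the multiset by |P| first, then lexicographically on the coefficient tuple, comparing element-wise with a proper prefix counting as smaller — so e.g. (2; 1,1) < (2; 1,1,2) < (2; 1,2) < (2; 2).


14 collections generate NE(X_Σ); each relation:

  P={1,4}:  v_{1} + v_{4} = 0  ⇒ sig = (2; —)
  P={5,6}:  v_{5} + v_{6} = 0  ⇒ sig = (2; —)
  P={1,5}:  v_{1} + v_{5} = v_{7}  ⇒ sig = (2; 1)
  P={3,6}:  v_{3} + v_{6} = v_{7}  ⇒ sig = (2; 1)
  P={3,7}:  v_{3} + v_{7} = v_{2}  ⇒ sig = (2; 1)
  P={4,7}:  v_{4} + v_{7} = v_{5}  ⇒ sig = (2; 1)
  P={5,7}:  v_{5} + v_{7} = v_{3}  ⇒ sig = (2; 1)
  P={6,7}:  v_{6} + v_{7} = v_{1}  ⇒ sig = (2; 1)
  P={2,4}:  v_{2} + v_{4} = v_{3} + v_{5}  ⇒ sig = (2; 1,1)
  P={1,3}:  v_{1} + v_{3} = 2·v_{7}  ⇒ sig = (2; 2)
  P={2,5}:  v_{2} + v_{5} = 2·v_{3}  ⇒ sig = (2; 2)
  P={2,6}:  v_{2} + v_{6} = 2·v_{7}  ⇒ sig = (2; 2)
  P={3,4}:  v_{3} + v_{4} = 2·v_{5}  ⇒ sig = (2; 2)
  P={1,2}:  v_{1} + v_{2} = 3·v_{7}  ⇒ sig = (2; 3)

so the primitive-relation signature multiset is
    |P|=2: 14 collections, coeffs (), (), (1), (1), (1), (1), (1), (1), (1,1), (2), (2), (2), (2), (3)


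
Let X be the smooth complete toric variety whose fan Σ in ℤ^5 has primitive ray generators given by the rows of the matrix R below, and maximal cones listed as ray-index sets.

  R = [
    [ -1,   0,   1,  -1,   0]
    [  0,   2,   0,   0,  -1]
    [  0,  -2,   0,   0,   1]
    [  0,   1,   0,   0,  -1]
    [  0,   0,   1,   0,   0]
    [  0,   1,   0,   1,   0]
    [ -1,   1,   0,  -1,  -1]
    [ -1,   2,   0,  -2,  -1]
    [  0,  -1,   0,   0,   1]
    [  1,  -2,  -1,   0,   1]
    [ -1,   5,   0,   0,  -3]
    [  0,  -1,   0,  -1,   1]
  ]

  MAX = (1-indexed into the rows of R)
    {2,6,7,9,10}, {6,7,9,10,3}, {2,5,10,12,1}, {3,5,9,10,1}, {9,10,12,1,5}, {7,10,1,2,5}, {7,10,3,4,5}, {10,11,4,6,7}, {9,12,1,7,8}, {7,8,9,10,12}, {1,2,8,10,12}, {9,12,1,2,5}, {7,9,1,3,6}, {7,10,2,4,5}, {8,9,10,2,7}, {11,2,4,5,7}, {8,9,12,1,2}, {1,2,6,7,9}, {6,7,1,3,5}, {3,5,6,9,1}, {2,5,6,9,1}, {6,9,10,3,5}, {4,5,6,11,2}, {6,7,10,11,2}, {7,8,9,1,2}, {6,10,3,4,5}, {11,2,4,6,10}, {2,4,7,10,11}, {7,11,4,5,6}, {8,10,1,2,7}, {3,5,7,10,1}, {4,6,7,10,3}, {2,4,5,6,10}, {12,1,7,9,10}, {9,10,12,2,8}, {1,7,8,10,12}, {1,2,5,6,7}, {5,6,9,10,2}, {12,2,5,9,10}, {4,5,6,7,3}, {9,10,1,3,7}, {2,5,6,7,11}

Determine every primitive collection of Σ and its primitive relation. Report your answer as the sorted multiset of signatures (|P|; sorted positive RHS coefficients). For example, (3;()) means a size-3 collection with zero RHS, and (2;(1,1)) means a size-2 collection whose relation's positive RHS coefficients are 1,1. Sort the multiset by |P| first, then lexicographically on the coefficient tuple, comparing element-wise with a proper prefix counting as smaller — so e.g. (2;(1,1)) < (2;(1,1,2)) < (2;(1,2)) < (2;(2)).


Σ has 24 primitive collections:

  {2,3}:  v_{2} + v_{3} = 0 — sig = (2;())
  {4,9}:  v_{4} + v_{9} = 0 — sig = (2;())
  {1,4}:  v_{1} + v_{4} = v_{5} + v_{7} — sig = (2;(1,1))
  {3,8}:  v_{3} + v_{8} = v_{7} + v_{12} — sig = (2;(1,1))
  {3,11}:  v_{3} + v_{11} = v_{4} + v_{6} + v_{7} — sig = (2;(1,1,1))
  {3,12}:  v_{3} + v_{12} = v_{1} + v_{9} + v_{10} — sig = (2;(1,1,1))
  {4,12}:  v_{4} + v_{12} = v_{1} + v_{2} + v_{10} — sig = (2;(1,1,1))
  {9,11}:  v_{9} + v_{11} = v_{2} + v_{6} + v_{7} — sig = (2;(1,1,1))
  {1,11}:  v_{1} + v_{11} = v_{2} + v_{5} + v_{6} + 2·v_{7} — sig = (2;(1,1,1,2))
  {4,8}:  v_{4} + v_{8} = v_{1} + 2·v_{2} + v_{7} + v_{10} — sig = (2;(1,1,1,2))
  {11,12}:  v_{11} + v_{12} = 2·v_{2} + v_{7} + v_{9} — sig = (2;(1,1,2))
  {6,12}:  v_{6} + v_{12} = v_{2} + 2·v_{9} — sig = (2;(1,2))
  {5,8}:  v_{5} + v_{8} = 2·v_{1} + 2·v_{2} + v_{10} — sig = (2;(1,2,2))
  {6,8}:  v_{6} + v_{8} = 2·v_{2} + v_{7} + 2·v_{9} — sig = (2;(1,2,2))
  {8,11}:  v_{8} + v_{11} = 3·v_{2} + 2·v_{7} + v_{9} — sig = (2;(1,2,3))
  {1,6,10}:  v_{1} + v_{6} + v_{10} = v_{9} — sig = (3;(1))
  {2,7,12}:  v_{2} + v_{7} + v_{12} = v_{8} — sig = (3;(1))
  {5,7,9}:  v_{5} + v_{7} + v_{9} = v_{1} — sig = (3;(1))
  {5,10,11}:  v_{5} + v_{10} + v_{11} = v_{2} + v_{4} — sig = (3;(1,1))
  {5,7,12}:  v_{5} + v_{7} + v_{12} = 2·v_{1} + v_{2} + v_{10} — sig = (3;(1,1,2))
  {5,6,7,10}:  v_{5} + v_{6} + v_{7} + v_{10} = 0 — sig = (4;())
  {1,2,9,10}:  v_{1} + v_{2} + v_{9} + v_{10} = v_{12} — sig = (4;(1))
  {2,4,6,7}:  v_{2} + v_{4} + v_{6} + v_{7} = v_{11} — sig = (4;(1))
  {1,8,9,10}:  v_{1} + v_{8} + v_{9} + v_{10} = v_{7} + 2·v_{12} — sig = (4;(1,2))

so the primitive-relation signature multiset is
    |P|=2: 15 collections, coeffs (), (), (1,1), (1,1), (1,1,1), (1,1,1), (1,1,1), (1,1,1), (1,1,1,2), (1,1,1,2), (1,1,2), (1,2), (1,2,2), (1,2,2), (1,2,3)
    |P|=3: 5 collections, coeffs (1), (1), (1), (1,1), (1,1,2)
    |P|=4: 4 collections, coeffs (), (1), (1), (1,2)


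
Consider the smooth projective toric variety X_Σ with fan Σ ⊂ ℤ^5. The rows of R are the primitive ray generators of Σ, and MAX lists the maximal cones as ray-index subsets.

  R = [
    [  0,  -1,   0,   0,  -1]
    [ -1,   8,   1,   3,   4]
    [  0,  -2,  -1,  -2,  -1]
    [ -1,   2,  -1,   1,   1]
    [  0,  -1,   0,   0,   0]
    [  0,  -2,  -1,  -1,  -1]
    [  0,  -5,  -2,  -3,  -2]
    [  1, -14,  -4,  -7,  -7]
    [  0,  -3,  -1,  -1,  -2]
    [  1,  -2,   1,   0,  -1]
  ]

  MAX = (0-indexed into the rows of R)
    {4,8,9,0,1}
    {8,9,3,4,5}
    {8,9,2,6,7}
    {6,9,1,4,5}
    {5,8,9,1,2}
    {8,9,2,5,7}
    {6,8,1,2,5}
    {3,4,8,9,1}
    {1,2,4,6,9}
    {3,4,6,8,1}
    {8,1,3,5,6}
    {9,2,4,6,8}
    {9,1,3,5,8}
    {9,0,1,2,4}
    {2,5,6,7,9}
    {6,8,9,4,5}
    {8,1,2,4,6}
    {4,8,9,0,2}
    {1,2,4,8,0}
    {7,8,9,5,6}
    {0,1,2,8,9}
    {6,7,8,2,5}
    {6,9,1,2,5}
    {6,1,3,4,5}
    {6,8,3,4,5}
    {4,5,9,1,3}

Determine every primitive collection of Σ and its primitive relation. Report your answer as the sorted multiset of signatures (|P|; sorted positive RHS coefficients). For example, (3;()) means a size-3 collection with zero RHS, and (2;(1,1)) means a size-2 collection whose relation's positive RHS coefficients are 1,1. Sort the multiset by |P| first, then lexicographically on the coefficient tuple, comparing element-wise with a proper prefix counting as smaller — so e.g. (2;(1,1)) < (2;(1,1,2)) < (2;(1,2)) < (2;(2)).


|primitive collections| = 14. Relations:

  P={0,5}:  v_{0} + v_{5} = v_{8}  ⇒ sig = (2;(1))
  P={0,6}:  v_{0} + v_{6} = v_{2} + v_{4} + v_{8}  ⇒ sig = (2;(1,1,1))
  P={2,3}:  v_{2} + v_{3} = v_{1} + v_{6} + v_{8}  ⇒ sig = (2;(1,1,1))
  P={0,7}:  v_{0} + v_{7} = v_{2} + v_{6} + 2·v_{8} + v_{9}  ⇒ sig = (2;(1,1,1,2))
  P={0,3}:  v_{0} + v_{3} = v_{1} + v_{4} + 2·v_{8}  ⇒ sig = (2;(1,1,2))
  P={3,7}:  v_{3} + v_{7} = 2·v_{5} + v_{6} + v_{8}  ⇒ sig = (2;(1,1,2))
  P={4,7}:  v_{4} + v_{7} = 2·v_{6} + v_{8} + v_{9}  ⇒ sig = (2;(1,1,2))
  P={1,7}:  v_{1} + v_{7} = v_{2} + 2·v_{5}  ⇒ sig = (2;(1,2))
  P={2,4,5}:  v_{2} + v_{4} + v_{5} = v_{6}  ⇒ sig = (3;(1))
  P={3,6,9}:  v_{3} + v_{6} + v_{9} = v_{4} + 2·v_{5}  ⇒ sig = (3;(1,2))
  P={1,4,5,8}:  v_{1} + v_{4} + v_{5} + v_{8} = v_{3}  ⇒ sig = (4;(1))
  P={1,6,8,9}:  v_{1} + v_{6} + v_{8} + v_{9} = v_{5}  ⇒ sig = (4;(1))
  P={1,2,4,8,9}:  v_{1} + v_{2} + v_{4} + v_{8} + v_{9} = 0  ⇒ sig = (5;())
  P={2,5,6,8,9}:  v_{2} + v_{5} + v_{6} + v_{8} + v_{9} = v_{7}  ⇒ sig = (5;(1))

so the primitive-relation signature multiset is
    (2;(1))
    (2;(1,1,1))
    (2;(1,1,1))
    (2;(1,1,1,2))
    (2;(1,1,2))
    (2;(1,1,2))
    (2;(1,1,2))
    (2;(1,2))
    (3;(1))
    (3;(1,2))
    (4;(1))
    (4;(1))
    (5;())
    (5;(1))


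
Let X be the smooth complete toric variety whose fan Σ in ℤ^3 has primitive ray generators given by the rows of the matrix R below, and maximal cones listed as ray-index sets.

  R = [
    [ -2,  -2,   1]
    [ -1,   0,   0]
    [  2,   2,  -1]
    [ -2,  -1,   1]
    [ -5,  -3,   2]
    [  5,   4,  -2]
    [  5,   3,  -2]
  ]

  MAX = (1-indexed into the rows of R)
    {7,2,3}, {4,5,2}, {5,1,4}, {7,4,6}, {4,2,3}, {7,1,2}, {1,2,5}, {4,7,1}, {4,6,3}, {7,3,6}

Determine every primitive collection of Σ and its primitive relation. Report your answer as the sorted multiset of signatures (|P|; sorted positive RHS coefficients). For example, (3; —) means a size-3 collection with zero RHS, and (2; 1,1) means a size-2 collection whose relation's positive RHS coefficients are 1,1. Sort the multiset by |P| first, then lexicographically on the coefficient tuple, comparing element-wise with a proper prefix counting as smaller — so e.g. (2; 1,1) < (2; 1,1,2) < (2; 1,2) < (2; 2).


Δ(Σ) — 7 vertices, 9 min non-faces:

  P = {1,3}:  v_{1} + v_{3} = 0 — sig = (2; —)
  P = {5,7}:  v_{5} + v_{7} = 0 — sig = (2; —)
  P = {1,6}:  v_{1} + v_{6} = v_{4} + v_{7} — sig = (2; 1,1)
  P = {3,5}:  v_{3} + v_{5} = v_{2} + v_{4} — sig = (2; 1,1)
  P = {5,6}:  v_{5} + v_{6} = v_{3} + v_{4} — sig = (2; 1,1)
  P = {2,6}:  v_{2} + v_{6} = 2·v_{3} — sig = (2; 2)
  P = {1,2,4}:  v_{1} + v_{2} + v_{4} = v_{5} — sig = (3; 1)
  P = {2,4,7}:  v_{2} + v_{4} + v_{7} = v_{3} — sig = (3; 1)
  P = {3,4,7}:  v_{3} + v_{4} + v_{7} = v_{6} — sig = (3; 1)

Sorted signature multiset PRS(X):
{ (2; —) ×2,  (2; 1,1) ×3,  (2; 2),  (3; 1) ×3 }


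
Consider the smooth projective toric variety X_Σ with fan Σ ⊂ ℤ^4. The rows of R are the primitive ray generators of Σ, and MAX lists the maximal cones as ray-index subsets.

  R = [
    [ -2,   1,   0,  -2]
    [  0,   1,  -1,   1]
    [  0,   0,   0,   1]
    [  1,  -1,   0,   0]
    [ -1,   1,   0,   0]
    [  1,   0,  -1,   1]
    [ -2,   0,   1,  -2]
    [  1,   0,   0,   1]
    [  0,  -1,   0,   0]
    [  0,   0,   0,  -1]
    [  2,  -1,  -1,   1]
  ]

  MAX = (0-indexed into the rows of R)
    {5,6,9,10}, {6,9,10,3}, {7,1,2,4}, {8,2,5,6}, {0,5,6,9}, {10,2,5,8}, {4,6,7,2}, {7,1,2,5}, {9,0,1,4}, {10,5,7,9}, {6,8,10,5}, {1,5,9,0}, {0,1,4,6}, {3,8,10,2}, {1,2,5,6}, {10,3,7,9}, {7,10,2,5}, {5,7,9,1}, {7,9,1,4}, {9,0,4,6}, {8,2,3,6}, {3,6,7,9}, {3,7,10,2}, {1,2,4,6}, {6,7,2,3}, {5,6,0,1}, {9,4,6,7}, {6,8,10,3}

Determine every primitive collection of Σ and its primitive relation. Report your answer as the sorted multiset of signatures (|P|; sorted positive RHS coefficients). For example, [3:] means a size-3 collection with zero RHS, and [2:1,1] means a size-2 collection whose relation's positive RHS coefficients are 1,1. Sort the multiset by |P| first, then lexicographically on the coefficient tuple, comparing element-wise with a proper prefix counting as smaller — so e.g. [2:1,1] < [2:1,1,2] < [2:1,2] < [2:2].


The 21 primitive collections of Σ (r=11, n=4):

  {2,9}:  v_{2} + v_{9} = 0 — sig = [2:]
  {3,4}:  v_{3} + v_{4} = 0 — sig = [2:]
  {1,3}:  v_{1} + v_{3} = v_{5} — sig = [2:1]
  {3,5}:  v_{3} + v_{5} = v_{10} — sig = [2:1]
  {4,5}:  v_{4} + v_{5} = v_{1} — sig = [2:1]
  {4,10}:  v_{4} + v_{10} = v_{5} — sig = [2:1]
  {0,2}:  v_{0} + v_{2} = v_{1} + v_{6} — sig = [2:1,1]
  {0,7}:  v_{0} + v_{7} = v_{4} + v_{9} — sig = [2:1,1]
  {7,8}:  v_{7} + v_{8} = v_{2} + v_{3} — sig = [2:1,1]
  {8,9}:  v_{8} + v_{9} = v_{6} + v_{10} — sig = [2:1,1]
  {0,3}:  v_{0} + v_{3} = v_{5} + v_{6} + v_{9} — sig = [2:1,1,1]
  {4,8}:  v_{4} + v_{8} = v_{2} + v_{5} + v_{6} — sig = [2:1,1,1]
  {0,10}:  v_{0} + v_{10} = 2·v_{5} + v_{6} + v_{9} — sig = [2:1,1,2]
  {1,8}:  v_{1} + v_{8} = v_{2} + 2·v_{5} + v_{6} — sig = [2:1,1,2]
  {1,10}:  v_{1} + v_{10} = 2·v_{5} — sig = [2:2]
  {0,8}:  v_{0} + v_{8} = 2·v_{5} + 2·v_{6} — sig = [2:2,2]
  {5,6,7}:  v_{5} + v_{6} + v_{7} = 0 — sig = [3:]
  {1,6,7}:  v_{1} + v_{6} + v_{7} = v_{4} — sig = [3:1]
  {1,6,9}:  v_{1} + v_{6} + v_{9} = v_{0} — sig = [3:1]
  {2,6,10}:  v_{2} + v_{6} + v_{10} = v_{8} — sig = [3:1]
  {6,7,10}:  v_{6} + v_{7} + v_{10} = v_{3} — sig = [3:1]

so the primitive-relation signature multiset is
{ [2:] ×2,  [2:1] ×4,  [2:1,1] ×4,  [2:1,1,1] ×2,  [2:1,1,2] ×2,  [2:2],  [2:2,2],  [3:],  [3:1] ×4 }


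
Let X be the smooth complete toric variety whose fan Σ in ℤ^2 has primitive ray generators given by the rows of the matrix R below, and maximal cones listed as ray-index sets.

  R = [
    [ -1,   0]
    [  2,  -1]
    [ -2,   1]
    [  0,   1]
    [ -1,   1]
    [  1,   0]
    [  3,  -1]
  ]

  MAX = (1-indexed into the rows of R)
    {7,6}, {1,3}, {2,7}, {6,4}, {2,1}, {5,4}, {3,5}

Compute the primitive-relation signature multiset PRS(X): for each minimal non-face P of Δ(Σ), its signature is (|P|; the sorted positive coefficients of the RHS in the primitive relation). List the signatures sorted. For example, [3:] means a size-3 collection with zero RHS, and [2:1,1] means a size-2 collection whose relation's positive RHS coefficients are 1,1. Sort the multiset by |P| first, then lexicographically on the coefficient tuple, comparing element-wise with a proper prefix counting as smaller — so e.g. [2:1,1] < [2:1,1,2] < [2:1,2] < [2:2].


Σ has 14 primitive collections:

  {1,6}:  v_{1} + v_{6} = 0  ⇒ sig = [2:]
  {2,3}:  v_{2} + v_{3} = 0  ⇒ sig = [2:]
  {1,4}:  v_{1} + v_{4} = v_{5}  ⇒ sig = [2:1]
  {1,5}:  v_{1} + v_{5} = v_{3}  ⇒ sig = [2:1]
  {1,7}:  v_{1} + v_{7} = v_{2}  ⇒ sig = [2:1]
  {2,5}:  v_{2} + v_{5} = v_{6}  ⇒ sig = [2:1]
  {2,6}:  v_{2} + v_{6} = v_{7}  ⇒ sig = [2:1]
  {3,6}:  v_{3} + v_{6} = v_{5}  ⇒ sig = [2:1]
  {3,7}:  v_{3} + v_{7} = v_{6}  ⇒ sig = [2:1]
  {5,6}:  v_{5} + v_{6} = v_{4}  ⇒ sig = [2:1]
  {2,4}:  v_{2} + v_{4} = 2·v_{6}  ⇒ sig = [2:2]
  {3,4}:  v_{3} + v_{4} = 2·v_{5}  ⇒ sig = [2:2]
  {5,7}:  v_{5} + v_{7} = 2·v_{6}  ⇒ sig = [2:2]
  {4,7}:  v_{4} + v_{7} = 3·v_{6}  ⇒ sig = [2:3]

Sorted signature multiset PRS(X):
    |P|=2: 14 collections, coeffs (), (), (1), (1), (1), (1), (1), (1), (1), (1), (2), (2), (2), (3)


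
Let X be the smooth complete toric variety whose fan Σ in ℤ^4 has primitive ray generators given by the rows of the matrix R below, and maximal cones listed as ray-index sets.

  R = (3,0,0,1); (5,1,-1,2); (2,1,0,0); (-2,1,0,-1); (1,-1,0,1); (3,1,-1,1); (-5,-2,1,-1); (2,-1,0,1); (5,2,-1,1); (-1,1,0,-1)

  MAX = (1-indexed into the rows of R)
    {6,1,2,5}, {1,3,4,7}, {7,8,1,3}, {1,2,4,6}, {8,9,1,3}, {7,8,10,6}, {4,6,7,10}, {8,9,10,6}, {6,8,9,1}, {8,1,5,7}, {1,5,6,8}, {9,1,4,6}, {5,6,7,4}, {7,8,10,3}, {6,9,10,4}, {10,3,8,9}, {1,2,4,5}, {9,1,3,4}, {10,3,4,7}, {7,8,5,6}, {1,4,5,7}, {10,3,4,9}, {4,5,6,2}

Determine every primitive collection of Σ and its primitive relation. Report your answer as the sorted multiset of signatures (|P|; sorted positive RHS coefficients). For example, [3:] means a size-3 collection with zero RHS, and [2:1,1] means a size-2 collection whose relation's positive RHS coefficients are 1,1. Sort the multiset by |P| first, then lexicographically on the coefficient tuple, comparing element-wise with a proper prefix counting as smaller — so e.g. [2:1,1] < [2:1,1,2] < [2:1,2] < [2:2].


The 14 primitive collections of Σ (r=10, n=4):

  • {4,8}:  v_{4} + v_{8} = 0  ⟹  sig = [2:]
  • {5,10}:  v_{5} + v_{10} = 0  ⟹  sig = [2:]
  • {7,9}:  v_{7} + v_{9} = 0  ⟹  sig = [2:]
  • {1,10}:  v_{1} + v_{10} = v_{3}  ⟹  sig = [2:1]
  • {3,5}:  v_{3} + v_{5} = v_{1}  ⟹  sig = [2:1]
  • {3,6}:  v_{3} + v_{6} = v_{9}  ⟹  sig = [2:1]
  • {5,9}:  v_{5} + v_{9} = v_{1} + v_{6}  ⟹  sig = [2:1,1]
  • {2,8}:  v_{2} + v_{8} = v_{1} + v_{5} + v_{6}  ⟹  sig = [2:1,1,1]
  • {2,10}:  v_{2} + v_{10} = v_{1} + v_{4} + v_{6}  ⟹  sig = [2:1,1,1]
  • {2,3}:  v_{2} + v_{3} = 2·v_{1} + v_{4} + v_{6}  ⟹  sig = [2:1,1,2]
  • {2,7}:  v_{2} + v_{7} = v_{4} + 2·v_{5}  ⟹  sig = [2:1,2]
  • {2,9}:  v_{2} + v_{9} = 2·v_{1} + v_{4} + 2·v_{6}  ⟹  sig = [2:1,2,2]
  • {1,6,7}:  v_{1} + v_{6} + v_{7} = v_{5}  ⟹  sig = [3:1]
  • {1,4,5,6}:  v_{1} + v_{4} + v_{5} + v_{6} = v_{2}  ⟹  sig = [4:1]

Signatures (|P|; sorted positive RHS coefficients), sorted:
    [2:]
    [2:]
    [2:]
    [2:1]
    [2:1]
    [2:1]
    [2:1,1]
    [2:1,1,1]
    [2:1,1,1]
    [2:1,1,2]
    [2:1,2]
    [2:1,2,2]
    [3:1]
    [4:1]
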